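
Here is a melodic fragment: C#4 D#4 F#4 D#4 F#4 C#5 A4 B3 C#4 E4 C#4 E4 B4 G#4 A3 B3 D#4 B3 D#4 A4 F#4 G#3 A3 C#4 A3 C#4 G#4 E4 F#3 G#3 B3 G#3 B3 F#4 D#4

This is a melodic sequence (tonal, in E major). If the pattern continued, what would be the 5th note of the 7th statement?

G#3

The unit is 7 notes. Position-5 pitches of the 5 shown cells: F#4, E4, D#4, C#4, B3.
Carrying that down a 2nd forward: A3 → G#3.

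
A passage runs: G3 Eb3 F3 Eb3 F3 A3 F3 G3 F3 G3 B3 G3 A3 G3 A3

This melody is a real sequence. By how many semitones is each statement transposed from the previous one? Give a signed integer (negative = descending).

Taking 5-note groups, the heads are G3, A3, B3: the pattern moves up a 2nd.
Counting half-steps from G3 to A3: 2.

2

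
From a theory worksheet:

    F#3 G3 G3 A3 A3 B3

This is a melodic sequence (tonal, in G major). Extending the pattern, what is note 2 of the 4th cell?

C4

Grouping in 2s, the 2nd note of each cell is G3, A3, B3.
One more up a 2nd gives C4.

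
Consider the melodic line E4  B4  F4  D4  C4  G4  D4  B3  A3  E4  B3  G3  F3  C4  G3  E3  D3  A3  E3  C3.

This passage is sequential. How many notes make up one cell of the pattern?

4

There are 20 notes; a 4-note unit gives 5 cells:
E4 B4 F4 D4 | C4 G4 D4 B3 | A3 E4 B3 G3 | F3 C4 G3 E3 | D3 A3 E3 C3
Each cell is the previous one down a 3rd — so the unit is 4 notes.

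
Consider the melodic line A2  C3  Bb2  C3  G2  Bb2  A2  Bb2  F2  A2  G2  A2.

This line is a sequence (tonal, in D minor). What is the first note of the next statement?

Taking 4-note groups, the heads are A2, G2, F2: the pattern moves down a 2nd.
The next head, down a 2nd from F2, is E2.

E2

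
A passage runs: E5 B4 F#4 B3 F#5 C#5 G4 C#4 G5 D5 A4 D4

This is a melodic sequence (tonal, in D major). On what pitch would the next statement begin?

A5

The 4-note cells begin on E5, F#5, G5 — each up a 2nd from the last.
The next head, up a 2nd from G5, is A5.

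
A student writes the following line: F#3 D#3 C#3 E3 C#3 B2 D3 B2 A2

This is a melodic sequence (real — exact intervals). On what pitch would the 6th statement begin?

Ab2

With a 3-note motive the entries are F#3, E3, D3, each down a 2nd from the previous.
Extending the heads down a 2nd: C3 → Bb2 → Ab2.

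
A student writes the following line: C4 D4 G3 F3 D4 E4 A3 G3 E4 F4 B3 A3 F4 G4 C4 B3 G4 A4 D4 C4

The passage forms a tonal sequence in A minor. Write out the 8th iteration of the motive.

C5 D5 G4 F4

Taking 4-note groups, the heads are C4, D4, E4, F4, G4: the pattern moves up a 2nd.
Carrying on: A4 → B4 → C5.
Statement 8 starts on C5 and keeps the same diatonic contour: C5 D5 G4 F4.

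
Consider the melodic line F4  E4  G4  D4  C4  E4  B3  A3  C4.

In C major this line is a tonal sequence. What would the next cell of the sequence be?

The 3-note cells begin on F4, D4, B3 — each down a 3rd from the last.
Statement 4 starts on G3 and keeps the same diatonic contour: G3 F3 A3.

G3 F3 A3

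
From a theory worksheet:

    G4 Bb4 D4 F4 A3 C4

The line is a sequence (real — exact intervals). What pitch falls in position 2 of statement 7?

E2

With 2-note cells, note 2 of each statement runs Bb4, F4, C4.
Carrying that down a 4th forward: G3 → D3 → A2 → E2.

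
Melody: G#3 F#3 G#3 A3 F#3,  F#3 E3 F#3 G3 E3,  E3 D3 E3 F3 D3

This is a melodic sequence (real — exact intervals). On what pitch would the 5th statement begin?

C3

Unit = 5 notes; the statements start on G#3, F#3, E3, moving down a 2nd each time.
Extending the heads down a 2nd: D3 → C3.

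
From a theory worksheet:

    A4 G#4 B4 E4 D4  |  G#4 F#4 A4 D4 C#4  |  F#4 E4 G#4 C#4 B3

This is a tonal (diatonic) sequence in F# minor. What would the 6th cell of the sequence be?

C#4 B3 D4 G#3 F#3

The 5-note cells begin on A4, G#4, F#4 — each down a 2nd from the last.
Carrying on: E4 → D4 → C#4.
So cell 6 is C#4 B3 D4 G#3 F#3.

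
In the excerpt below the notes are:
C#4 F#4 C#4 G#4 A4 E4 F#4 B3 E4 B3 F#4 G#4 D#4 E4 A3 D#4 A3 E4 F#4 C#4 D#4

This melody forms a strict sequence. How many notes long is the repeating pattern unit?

7

Try groups of 7 (3 cells in 21 notes):
C#4 F#4 C#4 G#4 A4 E4 F#4 | B3 E4 B3 F#4 G#4 D#4 E4 | A3 D#4 A3 E4 F#4 C#4 D#4
Each cell is the previous one down a 2nd — so the unit is 7 notes.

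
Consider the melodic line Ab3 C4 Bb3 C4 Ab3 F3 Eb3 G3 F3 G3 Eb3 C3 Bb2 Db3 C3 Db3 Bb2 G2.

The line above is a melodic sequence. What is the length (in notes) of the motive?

Try groups of 6 (3 cells in 18 notes):
Ab3 C4 Bb3 C4 Ab3 F3 | Eb3 G3 F3 G3 Eb3 C3 | Bb2 Db3 C3 Db3 Bb2 G2
Every group is a transposition down a 4th of the one before; no shorter unit works.

6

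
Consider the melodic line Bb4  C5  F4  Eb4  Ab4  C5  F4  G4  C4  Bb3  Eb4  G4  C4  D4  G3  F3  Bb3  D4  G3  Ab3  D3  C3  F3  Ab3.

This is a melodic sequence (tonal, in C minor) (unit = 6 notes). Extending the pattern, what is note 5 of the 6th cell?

G2

With 6-note cells, note 5 of each statement runs Ab4, Eb4, Bb3, F3.
Carrying that down a 4th forward: C3 → G2.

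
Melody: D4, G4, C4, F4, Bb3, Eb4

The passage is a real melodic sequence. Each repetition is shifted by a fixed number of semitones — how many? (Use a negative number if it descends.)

Taking 2-note groups, the heads are D4, C4, Bb3: the pattern moves down a 2nd.
D4→C4 is 60 − 62 = -2 semitones.

-2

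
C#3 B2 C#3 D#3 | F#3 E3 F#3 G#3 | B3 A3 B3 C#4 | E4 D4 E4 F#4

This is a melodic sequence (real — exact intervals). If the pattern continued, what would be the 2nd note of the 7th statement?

F5

With 4-note cells, note 2 of each statement runs B2, E3, A3, D4.
Carrying that up a 4th forward: G4 → C5 → F5.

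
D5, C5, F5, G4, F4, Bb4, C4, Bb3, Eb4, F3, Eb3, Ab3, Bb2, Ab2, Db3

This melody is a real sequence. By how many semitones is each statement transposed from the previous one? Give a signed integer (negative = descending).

-7

The 3-note cells begin on D5, G4, C4, F3, Bb2 — each down a 5th from the last.
Counting half-steps from D5 to G4: -7.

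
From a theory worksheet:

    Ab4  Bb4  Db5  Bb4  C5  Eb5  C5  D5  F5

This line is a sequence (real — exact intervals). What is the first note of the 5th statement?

E5

With a 3-note motive the entries are Ab4, Bb4, C5, each up a 2nd from the previous.
Extending the heads up a 2nd: D5 → E5.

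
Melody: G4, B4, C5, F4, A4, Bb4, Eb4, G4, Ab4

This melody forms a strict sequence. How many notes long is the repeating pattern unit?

There are 9 notes; a 3-note unit gives 3 cells:
G4 B4 C5 | F4 A4 Bb4 | Eb4 G4 Ab4
Each cell is the previous one down a 2nd — so the unit is 3 notes.

3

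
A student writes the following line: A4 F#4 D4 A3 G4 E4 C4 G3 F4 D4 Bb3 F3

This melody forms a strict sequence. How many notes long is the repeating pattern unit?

4

Try groups of 4 (3 cells in 12 notes):
A4 F#4 D4 A3 | G4 E4 C4 G3 | F4 D4 Bb3 F3
Each cell is the previous one down a 2nd — so the unit is 4 notes.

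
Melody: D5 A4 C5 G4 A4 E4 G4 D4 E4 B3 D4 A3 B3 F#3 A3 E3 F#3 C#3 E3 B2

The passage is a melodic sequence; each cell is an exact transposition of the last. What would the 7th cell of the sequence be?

G#2 D#2 F#2 C#2

Taking 4-note groups, the heads are D5, A4, E4, B3, F#3: the pattern moves down a 4th.
Extending down a 4th: C#3 → G#2.
From G#2 the exact shape gives G#2 D#2 F#2 C#2.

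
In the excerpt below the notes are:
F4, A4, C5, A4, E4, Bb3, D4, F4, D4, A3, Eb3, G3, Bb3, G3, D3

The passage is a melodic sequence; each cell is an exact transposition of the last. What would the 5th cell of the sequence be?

Db2 F2 Ab2 F2 C2

The 5-note cells begin on F4, Bb3, Eb3 — each down a 5th from the last.
Extending down a 5th: Ab2 → Db2.
So cell 5 is Db2 F2 Ab2 F2 C2.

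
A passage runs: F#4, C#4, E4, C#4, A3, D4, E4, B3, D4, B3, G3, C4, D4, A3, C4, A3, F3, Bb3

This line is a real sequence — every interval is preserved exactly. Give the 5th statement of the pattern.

Unit = 6 notes; the statements start on F#4, E4, D4, moving down a 2nd each time.
Continuing the starts: C4 → Bb3.
Statement 5 starts on Bb3 and keeps the same exact contour: Bb3 F3 Ab3 F3 Db3 Gb3.

Bb3 F3 Ab3 F3 Db3 Gb3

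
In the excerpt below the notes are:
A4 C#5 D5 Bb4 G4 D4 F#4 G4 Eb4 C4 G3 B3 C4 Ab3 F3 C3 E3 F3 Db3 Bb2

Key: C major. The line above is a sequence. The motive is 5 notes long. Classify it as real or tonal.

real

Each cell has the same semitone pattern (4, 1, -4, -3) — intervals are preserved exactly.
And C#5 lies outside C major, so the sequence is real rather than tonal.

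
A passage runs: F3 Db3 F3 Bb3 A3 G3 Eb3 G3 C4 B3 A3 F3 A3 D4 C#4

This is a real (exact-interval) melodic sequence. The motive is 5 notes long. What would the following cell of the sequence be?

The 5-note cells begin on F3, G3, A3 — each up a 2nd from the last.
So cell 4 is B3 G3 B3 E4 D#4.

B3 G3 B3 E4 D#4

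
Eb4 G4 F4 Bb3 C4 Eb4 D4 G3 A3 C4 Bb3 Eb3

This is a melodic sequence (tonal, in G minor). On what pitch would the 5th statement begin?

Taking 4-note groups, the heads are Eb4, C4, A3: the pattern moves down a 3rd.
Continuing: F3 → D3. Statement 5 starts on D3.

D3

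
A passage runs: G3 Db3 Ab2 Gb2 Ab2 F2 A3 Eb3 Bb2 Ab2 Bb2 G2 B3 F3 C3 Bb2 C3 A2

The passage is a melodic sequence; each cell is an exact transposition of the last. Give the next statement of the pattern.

Taking 6-note groups, the heads are G3, A3, B3: the pattern moves up a 2nd.
From C#4 the exact shape gives C#4 G3 D3 C3 D3 B2.

C#4 G3 D3 C3 D3 B2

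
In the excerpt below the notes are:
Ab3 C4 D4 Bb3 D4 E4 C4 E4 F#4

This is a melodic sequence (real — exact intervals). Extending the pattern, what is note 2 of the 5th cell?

With 3-note cells, note 2 of each statement runs C4, D4, E4.
Carrying that up a 2nd forward: F#4 → G#4.

G#4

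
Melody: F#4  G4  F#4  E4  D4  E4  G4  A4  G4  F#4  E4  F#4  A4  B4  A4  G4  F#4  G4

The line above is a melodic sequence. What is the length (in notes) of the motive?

Try groups of 6 (3 cells in 18 notes):
F#4 G4 F#4 E4 D4 E4 | G4 A4 G4 F#4 E4 F#4 | A4 B4 A4 G4 F#4 G4
Each cell is the previous one up a 2nd — so the unit is 6 notes.

6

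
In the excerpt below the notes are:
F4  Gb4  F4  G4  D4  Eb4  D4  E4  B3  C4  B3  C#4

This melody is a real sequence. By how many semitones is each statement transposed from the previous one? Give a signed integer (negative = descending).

Unit = 4 notes; the statements start on F4, D4, B3, moving down a 3rd each time.
F4 to D4 spans -3 semitones.

-3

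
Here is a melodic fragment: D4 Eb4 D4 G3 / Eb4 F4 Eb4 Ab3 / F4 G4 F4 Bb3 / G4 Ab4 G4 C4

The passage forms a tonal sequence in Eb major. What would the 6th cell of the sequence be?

Unit = 4 notes; the statements start on D4, Eb4, F4, G4, moving up a 2nd each time.
Continuing the starts: Ab4 → Bb4.
From Bb4 the diatonic shape gives Bb4 C5 Bb4 Eb4.

Bb4 C5 Bb4 Eb4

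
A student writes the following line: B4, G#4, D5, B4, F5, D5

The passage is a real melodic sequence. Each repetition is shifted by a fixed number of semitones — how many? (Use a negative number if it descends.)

3

Taking 2-note groups, the heads are B4, D5, F5: the pattern moves up a 3rd.
Counting half-steps from B4 to D5: 3.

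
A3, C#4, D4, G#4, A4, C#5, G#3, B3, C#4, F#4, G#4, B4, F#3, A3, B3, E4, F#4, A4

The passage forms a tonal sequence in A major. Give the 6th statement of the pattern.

The 6-note cells begin on A3, G#3, F#3 — each down a 2nd from the last.
Continuing the starts: E3 → D3 → C#3.
From C#3 the diatonic shape gives C#3 E3 F#3 B3 C#4 E4.

C#3 E3 F#3 B3 C#4 E4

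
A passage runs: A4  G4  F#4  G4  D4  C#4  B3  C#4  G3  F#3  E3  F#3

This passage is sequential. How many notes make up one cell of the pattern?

4

Try groups of 4 (3 cells in 12 notes):
A4 G4 F#4 G4 | D4 C#4 B3 C#4 | G3 F#3 E3 F#3
Each cell is the previous one down a 5th — so the unit is 4 notes.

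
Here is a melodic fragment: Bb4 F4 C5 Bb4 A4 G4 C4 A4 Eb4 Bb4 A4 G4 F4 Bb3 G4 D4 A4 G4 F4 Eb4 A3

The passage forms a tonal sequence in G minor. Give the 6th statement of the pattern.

With a 7-note motive the entries are Bb4, A4, G4, each down a 2nd from the previous.
Extending down a 2nd: F4 → Eb4 → D4.
Statement 6 starts on D4 and keeps the same diatonic contour: D4 A3 Eb4 D4 C4 Bb3 Eb3.

D4 A3 Eb4 D4 C4 Bb3 Eb3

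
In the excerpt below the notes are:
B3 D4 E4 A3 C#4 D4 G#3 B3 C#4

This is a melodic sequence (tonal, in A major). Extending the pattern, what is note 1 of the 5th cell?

E3

Grouping in 3s, the 1st note of each cell is B3, A3, G#3.
Each moves down a 2nd. Continuing: F#3 → E3.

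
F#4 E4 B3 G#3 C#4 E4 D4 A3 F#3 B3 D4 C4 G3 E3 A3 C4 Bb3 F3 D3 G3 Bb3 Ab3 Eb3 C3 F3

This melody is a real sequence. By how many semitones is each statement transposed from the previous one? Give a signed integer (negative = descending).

Unit = 5 notes; the statements start on F#4, E4, D4, C4, Bb3, moving down a 2nd each time.
F#4 to E4 spans -2 semitones.

-2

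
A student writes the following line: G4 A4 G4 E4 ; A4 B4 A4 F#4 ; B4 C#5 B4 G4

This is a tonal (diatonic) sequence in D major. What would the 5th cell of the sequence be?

The 4-note cells begin on G4, A4, B4 — each up a 2nd from the last.
Extending up a 2nd: C#5 → D5.
So cell 5 is D5 E5 D5 B4.

D5 E5 D5 B4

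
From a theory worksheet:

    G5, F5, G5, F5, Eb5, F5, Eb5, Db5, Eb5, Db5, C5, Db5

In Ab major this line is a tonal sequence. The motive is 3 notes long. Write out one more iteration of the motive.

Taking 3-note groups, the heads are G5, F5, Eb5, Db5: the pattern moves down a 2nd.
So cell 5 is C5 Bb4 C5.

C5 Bb4 C5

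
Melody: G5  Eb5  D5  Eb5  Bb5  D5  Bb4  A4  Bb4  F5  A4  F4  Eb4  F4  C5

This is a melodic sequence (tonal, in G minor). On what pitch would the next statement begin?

Taking 5-note groups, the heads are G5, D5, A4: the pattern moves down a 4th.
The next head, down a 4th from A4, is Eb4.

Eb4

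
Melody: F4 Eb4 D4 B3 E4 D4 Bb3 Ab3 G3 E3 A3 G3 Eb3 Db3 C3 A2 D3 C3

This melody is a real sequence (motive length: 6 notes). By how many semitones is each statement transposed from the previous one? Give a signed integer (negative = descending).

-7

Taking 6-note groups, the heads are F4, Bb3, Eb3: the pattern moves down a 5th.
Counting half-steps from F4 to Bb3: -7.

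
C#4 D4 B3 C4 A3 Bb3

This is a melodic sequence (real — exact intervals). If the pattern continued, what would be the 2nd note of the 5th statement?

Grouping in 2s, the 2nd note of each cell is D4, C4, Bb3.
Extending down a 2nd: Ab3 → Gb3.

Gb3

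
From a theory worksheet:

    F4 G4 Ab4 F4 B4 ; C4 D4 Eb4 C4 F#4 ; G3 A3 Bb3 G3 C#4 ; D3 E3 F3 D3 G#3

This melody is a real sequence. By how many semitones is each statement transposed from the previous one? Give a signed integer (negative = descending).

-5

The 5-note cells begin on F4, C4, G3, D3 — each down a 4th from the last.
F4 to C4 spans -5 semitones.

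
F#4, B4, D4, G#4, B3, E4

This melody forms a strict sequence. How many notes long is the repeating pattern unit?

There are 6 notes; a 2-note unit gives 3 cells:
F#4 B4 | D4 G#4 | B3 E4
Every group is a transposition down a 3rd of the one before; no shorter unit works.

2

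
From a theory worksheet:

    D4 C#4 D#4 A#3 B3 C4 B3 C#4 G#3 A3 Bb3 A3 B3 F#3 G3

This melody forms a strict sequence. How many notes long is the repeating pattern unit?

5

Try groups of 5 (3 cells in 15 notes):
D4 C#4 D#4 A#3 B3 | C4 B3 C#4 G#3 A3 | Bb3 A3 B3 F#3 G3
Every group is a transposition down a 2nd of the one before; no shorter unit works.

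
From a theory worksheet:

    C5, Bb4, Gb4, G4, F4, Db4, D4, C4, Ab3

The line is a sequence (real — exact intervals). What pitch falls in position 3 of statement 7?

With 3-note cells, note 3 of each statement runs Gb4, Db4, Ab3.
Carrying that down a 4th forward: Eb3 → Bb2 → F2 → C2.

C2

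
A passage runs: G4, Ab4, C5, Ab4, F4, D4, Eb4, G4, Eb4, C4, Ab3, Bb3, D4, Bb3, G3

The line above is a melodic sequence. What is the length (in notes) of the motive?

5

Try groups of 5 (3 cells in 15 notes):
G4 Ab4 C5 Ab4 F4 | D4 Eb4 G4 Eb4 C4 | Ab3 Bb3 D4 Bb3 G3
Each cell is the previous one down a 4th — so the unit is 5 notes.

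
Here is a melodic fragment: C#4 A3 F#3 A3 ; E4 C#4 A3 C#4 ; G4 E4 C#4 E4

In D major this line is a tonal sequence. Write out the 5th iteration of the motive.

D5 B4 G4 B4

Unit = 4 notes; the statements start on C#4, E4, G4, moving up a 3rd each time.
Continuing the starts: B4 → D5.
From D5 the diatonic shape gives D5 B4 G4 B4.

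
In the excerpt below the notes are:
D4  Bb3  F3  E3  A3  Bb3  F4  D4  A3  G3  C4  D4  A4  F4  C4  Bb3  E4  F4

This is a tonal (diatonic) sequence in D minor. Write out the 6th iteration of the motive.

G5 E5 Bb4 A4 D5 E5

The 6-note cells begin on D4, F4, A4 — each up a 3rd from the last.
Carrying on: C5 → E5 → G5.
Statement 6 starts on G5 and keeps the same diatonic contour: G5 E5 Bb4 A4 D5 E5.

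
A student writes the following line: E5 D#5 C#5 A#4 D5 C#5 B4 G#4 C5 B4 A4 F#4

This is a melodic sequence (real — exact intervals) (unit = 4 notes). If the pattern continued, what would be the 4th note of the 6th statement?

C4

Grouping in 4s, the 4th note of each cell is A#4, G#4, F#4.
Extending down a 2nd: E4 → D4 → C4.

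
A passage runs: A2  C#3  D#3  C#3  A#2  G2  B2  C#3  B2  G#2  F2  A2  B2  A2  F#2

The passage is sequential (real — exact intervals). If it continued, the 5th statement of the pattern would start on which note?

Taking 5-note groups, the heads are A2, G2, F2: the pattern moves down a 2nd.
Extending the heads down a 2nd: Eb2 → Db2.

Db2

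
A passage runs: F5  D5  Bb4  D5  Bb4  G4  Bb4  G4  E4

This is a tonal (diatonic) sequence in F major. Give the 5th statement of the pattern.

Unit = 3 notes; the statements start on F5, D5, Bb4, moving down a 3rd each time.
Carrying on: G4 → E4.
From E4 the diatonic shape gives E4 C4 A3.

E4 C4 A3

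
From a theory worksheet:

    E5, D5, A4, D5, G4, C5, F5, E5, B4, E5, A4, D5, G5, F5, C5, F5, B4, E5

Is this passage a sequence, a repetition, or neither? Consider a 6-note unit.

sequence

Each 6-note cell is the previous one transposed up a 2nd.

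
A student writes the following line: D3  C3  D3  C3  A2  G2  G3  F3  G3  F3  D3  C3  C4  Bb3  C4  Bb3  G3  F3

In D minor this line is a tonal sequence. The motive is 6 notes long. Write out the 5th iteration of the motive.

Unit = 6 notes; the statements start on D3, G3, C4, moving up a 4th each time.
Continuing the starts: F4 → Bb4.
From Bb4 the diatonic shape gives Bb4 A4 Bb4 A4 F4 E4.

Bb4 A4 Bb4 A4 F4 E4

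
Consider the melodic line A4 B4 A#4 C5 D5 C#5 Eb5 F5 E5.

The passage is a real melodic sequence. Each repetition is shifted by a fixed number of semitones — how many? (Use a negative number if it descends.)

3

With a 3-note motive the entries are A4, C5, Eb5, each up a 3rd from the previous.
A4 to C5 spans +3 semitones.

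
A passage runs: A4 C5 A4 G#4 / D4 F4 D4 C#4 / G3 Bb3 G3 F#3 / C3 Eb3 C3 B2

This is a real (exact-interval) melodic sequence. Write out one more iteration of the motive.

Taking 4-note groups, the heads are A4, D4, G3, C3: the pattern moves down a 5th.
So cell 5 is F2 Ab2 F2 E2.

F2 Ab2 F2 E2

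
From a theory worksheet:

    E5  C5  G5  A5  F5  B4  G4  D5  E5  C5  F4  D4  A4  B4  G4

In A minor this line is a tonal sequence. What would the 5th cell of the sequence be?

With a 5-note motive the entries are E5, B4, F4, each down a 4th from the previous.
Continuing the starts: C4 → G3.
From G3 the diatonic shape gives G3 E3 B3 C4 A3.

G3 E3 B3 C4 A3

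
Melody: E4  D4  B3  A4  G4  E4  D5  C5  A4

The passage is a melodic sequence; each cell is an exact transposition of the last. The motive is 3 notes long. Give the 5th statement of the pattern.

Unit = 3 notes; the statements start on E4, A4, D5, moving up a 4th each time.
Carrying on: G5 → C6.
Statement 5 starts on C6 and keeps the same exact contour: C6 Bb5 G5.

C6 Bb5 G5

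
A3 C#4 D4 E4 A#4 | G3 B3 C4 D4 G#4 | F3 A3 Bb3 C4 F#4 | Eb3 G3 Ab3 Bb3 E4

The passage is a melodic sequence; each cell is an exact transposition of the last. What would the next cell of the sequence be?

Db3 F3 Gb3 Ab3 D4

The 5-note cells begin on A3, G3, F3, Eb3 — each down a 2nd from the last.
So cell 5 is Db3 F3 Gb3 Ab3 D4.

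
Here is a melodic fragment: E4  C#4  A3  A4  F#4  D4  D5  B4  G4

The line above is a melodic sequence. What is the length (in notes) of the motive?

3

Try groups of 3 (3 cells in 9 notes):
E4 C#4 A3 | A4 F#4 D4 | D5 B4 G4
Each cell is the previous one up a 4th — so the unit is 3 notes.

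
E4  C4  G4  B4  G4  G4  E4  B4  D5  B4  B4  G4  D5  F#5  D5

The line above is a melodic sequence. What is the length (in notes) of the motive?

5

15 notes total. Splitting into 3 groups of 5:
E4 C4 G4 B4 G4 | G4 E4 B4 D5 B4 | B4 G4 D5 F#5 D5
That's a consistent up a 3rd shift per cell, and no other grouping gives one.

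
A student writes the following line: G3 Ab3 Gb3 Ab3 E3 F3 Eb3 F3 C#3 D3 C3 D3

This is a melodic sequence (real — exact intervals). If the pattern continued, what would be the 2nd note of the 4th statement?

With 4-note cells, note 2 of each statement runs Ab3, F3, D3.
From D3, down a 3rd gives B2.

B2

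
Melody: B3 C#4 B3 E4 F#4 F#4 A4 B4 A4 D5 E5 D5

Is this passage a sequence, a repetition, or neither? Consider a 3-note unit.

Note 3 of cell 2 is F#4; if this were a sequence it would be E4. No unit length gives a consistent transposition pattern.

neither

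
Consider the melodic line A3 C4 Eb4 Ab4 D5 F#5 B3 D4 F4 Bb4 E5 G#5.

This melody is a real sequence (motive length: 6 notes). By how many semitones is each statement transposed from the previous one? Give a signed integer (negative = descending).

2

Taking 6-note groups, the heads are A3, B3: the pattern moves up a 2nd.
A3 to B3 spans +2 semitones.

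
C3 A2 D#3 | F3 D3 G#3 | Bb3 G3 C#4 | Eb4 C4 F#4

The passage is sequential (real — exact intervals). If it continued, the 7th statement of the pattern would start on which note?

The 3-note cells begin on C3, F3, Bb3, Eb4 — each up a 4th from the last.
Continuing: Ab4 → Db5 → Gb5. Statement 7 starts on Gb5.

Gb5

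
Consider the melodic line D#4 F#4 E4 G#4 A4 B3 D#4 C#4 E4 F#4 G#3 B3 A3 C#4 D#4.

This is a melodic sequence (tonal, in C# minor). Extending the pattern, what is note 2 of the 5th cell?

E3

Grouping in 5s, the 2nd note of each cell is F#4, D#4, B3.
Each moves down a 3rd. Continuing: G#3 → E3.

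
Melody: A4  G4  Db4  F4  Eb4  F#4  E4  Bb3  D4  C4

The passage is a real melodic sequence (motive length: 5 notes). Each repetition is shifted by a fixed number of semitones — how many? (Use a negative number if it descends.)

The 5-note cells begin on A4, F#4 — each down a 3rd from the last.
A4 to F#4 spans -3 semitones.

-3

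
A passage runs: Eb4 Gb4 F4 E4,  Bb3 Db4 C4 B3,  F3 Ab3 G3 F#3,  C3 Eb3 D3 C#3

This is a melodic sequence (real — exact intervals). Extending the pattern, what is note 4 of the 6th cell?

With 4-note cells, note 4 of each statement runs E4, B3, F#3, C#3.
Each moves down a 4th. Continuing: G#2 → D#2.

D#2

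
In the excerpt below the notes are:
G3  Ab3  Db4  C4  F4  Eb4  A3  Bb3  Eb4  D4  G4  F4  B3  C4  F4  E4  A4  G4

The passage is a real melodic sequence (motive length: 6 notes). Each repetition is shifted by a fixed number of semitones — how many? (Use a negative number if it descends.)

2

The 6-note cells begin on G3, A3, B3 — each up a 2nd from the last.
G3 to A3 spans +2 semitones.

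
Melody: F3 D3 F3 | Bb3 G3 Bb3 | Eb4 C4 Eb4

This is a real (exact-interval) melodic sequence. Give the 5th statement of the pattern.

The 3-note cells begin on F3, Bb3, Eb4 — each up a 4th from the last.
Extending up a 4th: Ab4 → Db5.
So cell 5 is Db5 Bb4 Db5.

Db5 Bb4 Db5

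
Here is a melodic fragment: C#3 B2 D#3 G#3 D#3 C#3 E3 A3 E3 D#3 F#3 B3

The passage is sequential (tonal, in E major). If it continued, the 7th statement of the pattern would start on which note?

B3

With a 4-note motive the entries are C#3, D#3, E3, each up a 2nd from the previous.
Extending the heads up a 2nd: F#3 → G#3 → A3 → B3.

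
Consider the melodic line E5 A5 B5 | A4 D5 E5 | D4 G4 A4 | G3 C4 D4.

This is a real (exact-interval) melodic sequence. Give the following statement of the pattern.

The 3-note cells begin on E5, A4, D4, G3 — each down a 5th from the last.
From C3 the exact shape gives C3 F3 G3.

C3 F3 G3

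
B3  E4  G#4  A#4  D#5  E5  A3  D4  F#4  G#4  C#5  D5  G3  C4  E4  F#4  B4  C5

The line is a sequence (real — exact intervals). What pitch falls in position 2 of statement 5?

Ab3

With 6-note cells, note 2 of each statement runs E4, D4, C4.
Each moves down a 2nd. Continuing: Bb3 → Ab3.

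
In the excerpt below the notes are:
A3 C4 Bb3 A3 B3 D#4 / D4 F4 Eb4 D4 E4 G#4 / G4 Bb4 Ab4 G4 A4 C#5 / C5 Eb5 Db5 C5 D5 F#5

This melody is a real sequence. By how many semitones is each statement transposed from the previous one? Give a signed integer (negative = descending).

5

Taking 6-note groups, the heads are A3, D4, G4, C5: the pattern moves up a 4th.
Counting half-steps from A3 to D4: 5.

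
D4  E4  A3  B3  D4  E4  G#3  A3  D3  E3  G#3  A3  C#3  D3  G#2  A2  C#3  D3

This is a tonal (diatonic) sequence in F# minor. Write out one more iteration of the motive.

F#2 G#2 C#2 D2 F#2 G#2

Unit = 6 notes; the statements start on D4, G#3, C#3, moving down a 5th each time.
So cell 4 is F#2 G#2 C#2 D2 F#2 G#2.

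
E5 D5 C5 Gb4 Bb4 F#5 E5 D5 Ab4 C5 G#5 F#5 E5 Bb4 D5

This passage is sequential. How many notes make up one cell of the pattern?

5

15 notes total. Splitting into 3 groups of 5:
E5 D5 C5 Gb4 Bb4 | F#5 E5 D5 Ab4 C5 | G#5 F#5 E5 Bb4 D5
That's a consistent up a 2nd shift per cell, and no other grouping gives one.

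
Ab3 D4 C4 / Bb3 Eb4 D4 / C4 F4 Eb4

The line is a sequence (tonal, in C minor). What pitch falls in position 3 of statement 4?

F4

Grouping in 3s, the 3rd note of each cell is C4, D4, Eb4.
One more up a 2nd gives F4.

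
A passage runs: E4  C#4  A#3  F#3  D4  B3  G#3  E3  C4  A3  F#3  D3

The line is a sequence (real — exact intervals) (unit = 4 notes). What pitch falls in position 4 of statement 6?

Ab2

Grouping in 4s, the 4th note of each cell is F#3, E3, D3.
Extending down a 2nd: C3 → Bb2 → Ab2.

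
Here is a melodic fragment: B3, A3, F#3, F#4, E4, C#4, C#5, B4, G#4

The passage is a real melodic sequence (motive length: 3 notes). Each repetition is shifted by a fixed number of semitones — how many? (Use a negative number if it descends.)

The 3-note cells begin on B3, F#4, C#5 — each up a 5th from the last.
Counting half-steps from B3 to F#4: 7.

7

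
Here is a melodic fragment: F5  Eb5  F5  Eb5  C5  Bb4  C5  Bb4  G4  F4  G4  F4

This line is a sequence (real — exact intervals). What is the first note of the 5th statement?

With a 4-note motive the entries are F5, C5, G4, each down a 4th from the previous.
Extending the heads down a 4th: D4 → A3.

A3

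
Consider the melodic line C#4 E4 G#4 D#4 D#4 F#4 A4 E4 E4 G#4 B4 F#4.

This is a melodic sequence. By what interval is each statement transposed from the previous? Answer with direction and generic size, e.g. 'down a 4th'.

up a 2nd

With a 4-note motive the entries are C#4, D#4, E4, each up a 2nd from the previous.
From C#4 to D#4: up a 2nd.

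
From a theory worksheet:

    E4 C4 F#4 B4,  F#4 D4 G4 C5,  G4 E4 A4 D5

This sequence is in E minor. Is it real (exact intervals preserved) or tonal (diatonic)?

Every note is diatonic to E minor.
Cell 1 has +6 semitones from note 2 to 3, but cell 2 has +5 — the interval quality changes while the contour stays the same, which is the hallmark of a tonal sequence.

tonal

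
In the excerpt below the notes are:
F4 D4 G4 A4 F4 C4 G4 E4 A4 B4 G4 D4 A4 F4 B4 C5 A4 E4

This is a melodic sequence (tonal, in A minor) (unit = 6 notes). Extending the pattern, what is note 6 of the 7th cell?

Grouping in 6s, the 6th note of each cell is C4, D4, E4.
Each moves up a 2nd. Continuing: F4 → G4 → A4 → B4.

B4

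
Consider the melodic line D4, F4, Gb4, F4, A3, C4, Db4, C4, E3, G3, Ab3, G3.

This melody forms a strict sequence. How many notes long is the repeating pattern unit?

4

Try groups of 4 (3 cells in 12 notes):
D4 F4 Gb4 F4 | A3 C4 Db4 C4 | E3 G3 Ab3 G3
Every group is a transposition down a 4th of the one before; no shorter unit works.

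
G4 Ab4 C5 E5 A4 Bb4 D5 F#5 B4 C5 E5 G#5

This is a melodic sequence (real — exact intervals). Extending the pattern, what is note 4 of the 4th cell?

Grouping in 4s, the 4th note of each cell is E5, F#5, G#5.
One more up a 2nd gives A#5.

A#5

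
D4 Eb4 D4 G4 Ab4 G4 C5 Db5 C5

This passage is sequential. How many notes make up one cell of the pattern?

9 notes total. Splitting into 3 groups of 3:
D4 Eb4 D4 | G4 Ab4 G4 | C5 Db5 C5
That's a consistent up a 4th shift per cell, and no other grouping gives one.

3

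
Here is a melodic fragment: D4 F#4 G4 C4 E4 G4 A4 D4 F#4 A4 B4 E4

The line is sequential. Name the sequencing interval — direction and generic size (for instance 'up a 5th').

Unit = 4 notes; the statements start on D4, E4, F#4, moving up a 2nd each time.
From D4 to E4: up a 2nd.

up a 2nd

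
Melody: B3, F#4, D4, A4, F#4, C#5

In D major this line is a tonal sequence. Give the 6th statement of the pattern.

Unit = 2 notes; the statements start on B3, D4, F#4, moving up a 3rd each time.
Continuing the starts: A4 → C#5 → E5.
From E5 the diatonic shape gives E5 B5.

E5 B5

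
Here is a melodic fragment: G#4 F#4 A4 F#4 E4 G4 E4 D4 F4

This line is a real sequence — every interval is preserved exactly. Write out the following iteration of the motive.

D4 C4 Eb4

Unit = 3 notes; the statements start on G#4, F#4, E4, moving down a 2nd each time.
Statement 4 starts on D4 and keeps the same exact contour: D4 C4 Eb4.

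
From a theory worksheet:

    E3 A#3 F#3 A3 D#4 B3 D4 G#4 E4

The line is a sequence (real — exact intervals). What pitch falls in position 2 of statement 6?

With 3-note cells, note 2 of each statement runs A#3, D#4, G#4.
Extending up a 4th: C#5 → F#5 → B5.

B5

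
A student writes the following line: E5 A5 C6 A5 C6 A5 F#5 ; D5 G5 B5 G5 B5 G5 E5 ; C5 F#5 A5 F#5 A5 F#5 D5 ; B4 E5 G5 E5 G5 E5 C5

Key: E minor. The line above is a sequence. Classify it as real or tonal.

Every note is diatonic to E minor.
Cell 1 has +3 semitones from note 2 to 3, but cell 2 has +4 — the interval quality changes while the contour stays the same, which is the hallmark of a tonal sequence.

tonal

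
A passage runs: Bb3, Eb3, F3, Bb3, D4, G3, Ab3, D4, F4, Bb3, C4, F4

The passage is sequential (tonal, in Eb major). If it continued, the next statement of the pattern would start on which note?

Unit = 4 notes; the statements start on Bb3, D4, F4, moving up a 3rd each time.
One more step up a 3rd gives Ab4.

Ab4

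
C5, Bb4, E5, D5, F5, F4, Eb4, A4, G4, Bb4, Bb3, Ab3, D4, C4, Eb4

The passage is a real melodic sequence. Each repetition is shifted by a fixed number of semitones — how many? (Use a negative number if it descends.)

-7

Taking 5-note groups, the heads are C5, F4, Bb3: the pattern moves down a 5th.
Counting half-steps from C5 to F4: -7.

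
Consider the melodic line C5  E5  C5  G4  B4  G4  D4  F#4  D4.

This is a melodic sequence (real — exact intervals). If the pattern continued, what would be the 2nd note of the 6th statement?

The unit is 3 notes. Position-2 pitches of the 3 shown cells: E5, B4, F#4.
Carrying that down a 4th forward: C#4 → G#3 → D#3.

D#3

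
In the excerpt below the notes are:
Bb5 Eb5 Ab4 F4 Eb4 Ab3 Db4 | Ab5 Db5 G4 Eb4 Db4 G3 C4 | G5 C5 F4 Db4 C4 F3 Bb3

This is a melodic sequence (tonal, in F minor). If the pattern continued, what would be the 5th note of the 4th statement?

With 7-note cells, note 5 of each statement runs Eb4, Db4, C4.
Each moves down a 2nd; the next is Bb3.

Bb3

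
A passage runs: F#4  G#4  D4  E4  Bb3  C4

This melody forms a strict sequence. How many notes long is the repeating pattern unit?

Try groups of 2 (3 cells in 6 notes):
F#4 G#4 | D4 E4 | Bb3 C4
That's a consistent down a 3rd shift per cell, and no other grouping gives one.

2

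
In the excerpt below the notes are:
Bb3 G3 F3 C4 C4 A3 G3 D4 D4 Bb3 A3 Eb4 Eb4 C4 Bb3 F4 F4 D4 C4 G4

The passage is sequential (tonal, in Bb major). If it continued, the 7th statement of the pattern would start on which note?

The 4-note cells begin on Bb3, C4, D4, Eb4, F4 — each up a 2nd from the last.
Continuing: G4 → A4. Statement 7 starts on A4.

A4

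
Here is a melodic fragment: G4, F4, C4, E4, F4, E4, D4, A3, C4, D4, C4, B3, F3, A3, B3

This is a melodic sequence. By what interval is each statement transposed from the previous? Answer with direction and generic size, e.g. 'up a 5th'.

With a 5-note motive the entries are G4, E4, C4, each down a 3rd from the previous.
G4 to E4 is down a 3rd.

down a 3rd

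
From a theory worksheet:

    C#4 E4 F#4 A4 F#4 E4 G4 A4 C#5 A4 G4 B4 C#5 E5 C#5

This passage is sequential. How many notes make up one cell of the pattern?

Try groups of 5 (3 cells in 15 notes):
C#4 E4 F#4 A4 F#4 | E4 G4 A4 C#5 A4 | G4 B4 C#5 E5 C#5
Every group is a transposition up a 3rd of the one before; no shorter unit works.

5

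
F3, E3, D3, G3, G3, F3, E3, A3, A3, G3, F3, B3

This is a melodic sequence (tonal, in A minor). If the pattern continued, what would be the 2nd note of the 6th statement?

The unit is 4 notes. Position-2 pitches of the 3 shown cells: E3, F3, G3.
Carrying that up a 2nd forward: A3 → B3 → C4.

C4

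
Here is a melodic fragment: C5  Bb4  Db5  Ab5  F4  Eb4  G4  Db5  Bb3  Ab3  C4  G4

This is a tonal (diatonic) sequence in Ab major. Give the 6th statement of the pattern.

The 4-note cells begin on C5, F4, Bb3 — each down a 5th from the last.
Continuing the starts: Eb3 → Ab2 → Db2.
Statement 6 starts on Db2 and keeps the same diatonic contour: Db2 C2 Eb2 Bb2.

Db2 C2 Eb2 Bb2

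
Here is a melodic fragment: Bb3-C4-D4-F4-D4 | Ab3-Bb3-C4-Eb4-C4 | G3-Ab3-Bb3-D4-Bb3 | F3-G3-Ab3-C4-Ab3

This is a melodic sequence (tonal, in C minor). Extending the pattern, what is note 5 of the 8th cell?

D3

With 5-note cells, note 5 of each statement runs D4, C4, Bb3, Ab3.
Each moves down a 2nd. Continuing: G3 → F3 → Eb3 → D3.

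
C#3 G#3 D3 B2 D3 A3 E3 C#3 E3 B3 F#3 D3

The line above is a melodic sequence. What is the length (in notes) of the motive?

Try groups of 4 (3 cells in 12 notes):
C#3 G#3 D3 B2 | D3 A3 E3 C#3 | E3 B3 F#3 D3
Every group is a transposition up a 2nd of the one before; no shorter unit works.

4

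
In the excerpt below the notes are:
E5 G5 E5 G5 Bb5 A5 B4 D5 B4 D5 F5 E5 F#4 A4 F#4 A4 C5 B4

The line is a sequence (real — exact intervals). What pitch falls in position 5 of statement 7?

The unit is 6 notes. Position-5 pitches of the 3 shown cells: Bb5, F5, C5.
Carrying that down a 4th forward: G4 → D4 → A3 → E3.

E3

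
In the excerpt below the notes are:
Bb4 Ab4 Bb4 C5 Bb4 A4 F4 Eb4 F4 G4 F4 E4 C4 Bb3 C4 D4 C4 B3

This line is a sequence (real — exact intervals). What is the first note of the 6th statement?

With a 6-note motive the entries are Bb4, F4, C4, each down a 4th from the previous.
Extending the heads down a 4th: G3 → D3 → A2.

A2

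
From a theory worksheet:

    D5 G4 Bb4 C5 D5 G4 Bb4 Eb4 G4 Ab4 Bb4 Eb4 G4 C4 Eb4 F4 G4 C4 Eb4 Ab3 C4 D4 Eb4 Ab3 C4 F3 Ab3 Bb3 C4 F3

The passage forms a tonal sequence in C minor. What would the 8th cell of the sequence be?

The 6-note cells begin on D5, Bb4, G4, Eb4, C4 — each down a 3rd from the last.
Extending down a 3rd: Ab3 → F3 → D3.
So cell 8 is D3 G2 Bb2 C3 D3 G2.

D3 G2 Bb2 C3 D3 G2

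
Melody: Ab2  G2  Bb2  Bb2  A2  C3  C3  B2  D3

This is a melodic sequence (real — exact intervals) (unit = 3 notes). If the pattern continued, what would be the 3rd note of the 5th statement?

Grouping in 3s, the 3rd note of each cell is Bb2, C3, D3.
Carrying that up a 2nd forward: E3 → F#3.

F#3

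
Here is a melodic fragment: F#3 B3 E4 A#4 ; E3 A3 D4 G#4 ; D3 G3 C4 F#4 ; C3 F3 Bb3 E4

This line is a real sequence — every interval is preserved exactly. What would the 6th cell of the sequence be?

Taking 4-note groups, the heads are F#3, E3, D3, C3: the pattern moves down a 2nd.
Extending down a 2nd: Bb2 → Ab2.
So cell 6 is Ab2 Db3 Gb3 C4.

Ab2 Db3 Gb3 C4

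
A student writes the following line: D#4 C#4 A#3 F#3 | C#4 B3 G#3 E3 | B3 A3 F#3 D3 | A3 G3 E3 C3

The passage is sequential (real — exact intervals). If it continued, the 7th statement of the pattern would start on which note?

Eb3

The 4-note cells begin on D#4, C#4, B3, A3 — each down a 2nd from the last.
Continuing: G3 → F3 → Eb3. Statement 7 starts on Eb3.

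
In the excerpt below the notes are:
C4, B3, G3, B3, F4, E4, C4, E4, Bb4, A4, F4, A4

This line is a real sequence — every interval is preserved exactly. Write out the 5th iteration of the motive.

Ab5 G5 Eb5 G5

Unit = 4 notes; the statements start on C4, F4, Bb4, moving up a 4th each time.
Extending up a 4th: Eb5 → Ab5.
From Ab5 the exact shape gives Ab5 G5 Eb5 G5.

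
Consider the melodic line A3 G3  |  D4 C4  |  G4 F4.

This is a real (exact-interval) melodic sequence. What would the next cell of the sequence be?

C5 Bb4

The 2-note cells begin on A3, D4, G4 — each up a 4th from the last.
From C5 the exact shape gives C5 Bb4.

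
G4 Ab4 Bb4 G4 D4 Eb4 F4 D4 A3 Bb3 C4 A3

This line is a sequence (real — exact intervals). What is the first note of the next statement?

E3

With a 4-note motive the entries are G4, D4, A3, each down a 4th from the previous.
The next head, down a 4th from A3, is E3.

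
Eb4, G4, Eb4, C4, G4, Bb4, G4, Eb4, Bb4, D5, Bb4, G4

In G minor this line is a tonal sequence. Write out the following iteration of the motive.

With a 4-note motive the entries are Eb4, G4, Bb4, each up a 3rd from the previous.
So cell 4 is D5 F5 D5 Bb4.

D5 F5 D5 Bb4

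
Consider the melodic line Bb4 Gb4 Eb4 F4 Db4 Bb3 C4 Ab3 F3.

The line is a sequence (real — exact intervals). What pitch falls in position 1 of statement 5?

D3

Grouping in 3s, the 1st note of each cell is Bb4, F4, C4.
Each moves down a 4th. Continuing: G3 → D3.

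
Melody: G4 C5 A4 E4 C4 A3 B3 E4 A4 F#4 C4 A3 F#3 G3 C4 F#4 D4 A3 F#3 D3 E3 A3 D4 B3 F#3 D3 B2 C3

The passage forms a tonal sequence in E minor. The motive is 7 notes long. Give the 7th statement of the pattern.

B2 E3 C3 G2 E2 C2 D2

Taking 7-note groups, the heads are G4, E4, C4, A3: the pattern moves down a 3rd.
Extending down a 3rd: F#3 → D3 → B2.
Statement 7 starts on B2 and keeps the same diatonic contour: B2 E3 C3 G2 E2 C2 D2.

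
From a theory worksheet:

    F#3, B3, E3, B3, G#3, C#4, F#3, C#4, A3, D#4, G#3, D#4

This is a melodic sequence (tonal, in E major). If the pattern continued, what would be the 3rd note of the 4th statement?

Grouping in 4s, the 3rd note of each cell is E3, F#3, G#3.
Each moves up a 2nd; the next is A3.

A3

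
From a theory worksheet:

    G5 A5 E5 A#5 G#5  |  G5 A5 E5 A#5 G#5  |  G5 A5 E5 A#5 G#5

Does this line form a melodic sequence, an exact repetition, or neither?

repetition

Each 5-note cell is identical (G5 A5 E5 A#5 G#5), restated at the same pitch.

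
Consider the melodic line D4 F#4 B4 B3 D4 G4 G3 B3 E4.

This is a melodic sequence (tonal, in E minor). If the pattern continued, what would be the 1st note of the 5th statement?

The unit is 3 notes. Position-1 pitches of the 3 shown cells: D4, B3, G3.
Extending down a 3rd: E3 → C3.

C3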